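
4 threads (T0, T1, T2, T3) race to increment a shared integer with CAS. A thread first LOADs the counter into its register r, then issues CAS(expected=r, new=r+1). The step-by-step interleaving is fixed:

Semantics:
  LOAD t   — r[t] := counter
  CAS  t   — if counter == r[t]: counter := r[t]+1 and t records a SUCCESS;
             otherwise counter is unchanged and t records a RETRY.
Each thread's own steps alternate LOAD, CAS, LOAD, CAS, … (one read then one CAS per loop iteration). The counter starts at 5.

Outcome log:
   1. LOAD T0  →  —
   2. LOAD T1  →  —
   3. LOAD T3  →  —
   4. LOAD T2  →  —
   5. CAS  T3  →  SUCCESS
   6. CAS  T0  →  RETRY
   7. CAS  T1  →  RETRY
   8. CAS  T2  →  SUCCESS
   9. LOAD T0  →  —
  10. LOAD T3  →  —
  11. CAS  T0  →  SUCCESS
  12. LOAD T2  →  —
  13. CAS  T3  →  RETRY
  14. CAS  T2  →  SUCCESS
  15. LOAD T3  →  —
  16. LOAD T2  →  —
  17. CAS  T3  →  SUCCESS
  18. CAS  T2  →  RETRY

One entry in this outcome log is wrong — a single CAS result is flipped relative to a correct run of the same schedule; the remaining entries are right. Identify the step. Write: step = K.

Re-executing:
[1] T0.load  rd  (counter 5, T0.r 5)
[2] T1.load  rd  (counter 5, T1.r 5)
[3] T3.load  rd  (counter 5, T3.r 5)
[4] T2.load  rd  (counter 5, T2.r 5)
[5] T3.cas  hit  (counter 6, T3.r 5)
[6] T0.cas  miss  (counter 6, T0.r 5)
[7] T1.cas  miss  (counter 6, T1.r 5)
[8] T2.cas  miss  (counter 6, T2.r 5)
[9] T0.load  rd  (counter 6, T0.r 6)
[10] T3.load  rd  (counter 6, T3.r 6)
[11] T0.cas  hit  (counter 7, T0.r 6)
[12] T2.load  rd  (counter 7, T2.r 7)
[13] T3.cas  miss  (counter 7, T3.r 6)
[14] T2.cas  hit  (counter 8, T2.r 7)
[15] T3.load  rd  (counter 8, T3.r 8)
[16] T2.load  rd  (counter 8, T2.r 8)
[17] T3.cas  hit  (counter 9, T3.r 8)
[18] T2.cas  miss  (counter 9, T2.r 8)
Log disagrees first at step 8.

step = 8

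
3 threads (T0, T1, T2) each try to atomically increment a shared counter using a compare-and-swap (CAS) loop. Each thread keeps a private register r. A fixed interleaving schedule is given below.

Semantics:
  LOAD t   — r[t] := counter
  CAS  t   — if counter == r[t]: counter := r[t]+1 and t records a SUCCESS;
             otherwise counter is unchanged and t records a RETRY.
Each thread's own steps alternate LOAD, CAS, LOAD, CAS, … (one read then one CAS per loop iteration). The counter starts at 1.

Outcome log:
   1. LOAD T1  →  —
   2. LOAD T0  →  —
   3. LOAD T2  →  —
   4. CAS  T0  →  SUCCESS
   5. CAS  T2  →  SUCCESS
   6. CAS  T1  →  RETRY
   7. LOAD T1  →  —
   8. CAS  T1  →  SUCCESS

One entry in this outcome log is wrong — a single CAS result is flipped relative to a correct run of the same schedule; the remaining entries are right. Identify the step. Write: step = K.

Re-executing:
T1 LOAD — after: cnt=1, r=1 — load
T0 LOAD — after: cnt=1, r=1 — load
T2 LOAD — after: cnt=1, r=1 — load
T0 CAS — after: cnt=2, r=1 — ok
T2 CAS — after: cnt=2, r=1 — retry
T1 CAS — after: cnt=2, r=1 — retry
T1 LOAD — after: cnt=2, r=2 — load
T1 CAS — after: cnt=3, r=2 — ok
Log disagrees first at step 5.

step = 5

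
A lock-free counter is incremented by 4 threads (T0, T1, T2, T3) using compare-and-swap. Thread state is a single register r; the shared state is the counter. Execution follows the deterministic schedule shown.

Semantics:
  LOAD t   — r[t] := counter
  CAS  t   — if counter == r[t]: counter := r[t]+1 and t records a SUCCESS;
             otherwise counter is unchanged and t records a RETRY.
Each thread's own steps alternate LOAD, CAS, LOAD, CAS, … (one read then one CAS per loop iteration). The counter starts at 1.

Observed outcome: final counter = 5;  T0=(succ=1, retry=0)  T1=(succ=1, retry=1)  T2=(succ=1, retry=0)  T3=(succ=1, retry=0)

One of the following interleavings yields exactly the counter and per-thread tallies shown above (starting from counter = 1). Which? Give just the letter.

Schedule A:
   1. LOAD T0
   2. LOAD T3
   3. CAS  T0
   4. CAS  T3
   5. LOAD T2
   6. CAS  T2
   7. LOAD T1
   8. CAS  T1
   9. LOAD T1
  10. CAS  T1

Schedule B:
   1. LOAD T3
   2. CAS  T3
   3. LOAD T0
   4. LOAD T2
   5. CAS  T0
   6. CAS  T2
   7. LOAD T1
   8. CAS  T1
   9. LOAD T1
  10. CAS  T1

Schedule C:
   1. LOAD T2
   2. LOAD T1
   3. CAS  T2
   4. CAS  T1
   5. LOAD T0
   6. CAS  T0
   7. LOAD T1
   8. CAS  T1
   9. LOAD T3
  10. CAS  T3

C

Tracing schedule C:
   1) LOAD T2:  M=1  r_T2=1
   2) LOAD T1:  M=1  r_T1=1
   3) CAS  T2:  M=2  r_T2=1 ✓
   4) CAS  T1:  M=2  r_T1=1 ✗
   5) LOAD T0:  M=2  r_T0=2
   6) CAS  T0:  M=3  r_T0=2 ✓
   7) LOAD T1:  M=3  r_T1=3
   8) CAS  T1:  M=4  r_T1=3 ✓
   9) LOAD T3:  M=4  r_T3=4
  10) CAS  T3:  M=5  r_T3=4 ✓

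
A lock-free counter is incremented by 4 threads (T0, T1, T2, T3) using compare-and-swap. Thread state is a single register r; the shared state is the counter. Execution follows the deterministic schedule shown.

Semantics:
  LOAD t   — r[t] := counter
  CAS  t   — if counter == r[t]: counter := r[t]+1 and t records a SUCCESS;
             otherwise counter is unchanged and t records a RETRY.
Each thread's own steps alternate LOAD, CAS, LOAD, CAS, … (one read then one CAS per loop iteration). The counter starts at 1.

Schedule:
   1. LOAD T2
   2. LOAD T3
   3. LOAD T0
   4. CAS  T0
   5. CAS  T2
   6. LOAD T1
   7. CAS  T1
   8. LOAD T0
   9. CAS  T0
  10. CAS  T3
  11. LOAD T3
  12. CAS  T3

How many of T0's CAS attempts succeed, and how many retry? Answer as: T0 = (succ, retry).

T0 = (2, 0)

step 1: T2 LOAD ⇒ load; ctr=1 reg=1
step 2: T3 LOAD ⇒ load; ctr=1 reg=1
step 3: T0 LOAD ⇒ load; ctr=1 reg=1
step 4: T0 CAS ⇒ ok; ctr=2 reg=1
step 5: T2 CAS ⇒ retry; ctr=2 reg=1
step 6: T1 LOAD ⇒ load; ctr=2 reg=2
step 7: T1 CAS ⇒ ok; ctr=3 reg=2
step 8: T0 LOAD ⇒ load; ctr=3 reg=3
step 9: T0 CAS ⇒ ok; ctr=4 reg=3
step 10: T3 CAS ⇒ retry; ctr=4 reg=1
step 11: T3 LOAD ⇒ load; ctr=4 reg=4
step 12: T3 CAS ⇒ ok; ctr=5 reg=4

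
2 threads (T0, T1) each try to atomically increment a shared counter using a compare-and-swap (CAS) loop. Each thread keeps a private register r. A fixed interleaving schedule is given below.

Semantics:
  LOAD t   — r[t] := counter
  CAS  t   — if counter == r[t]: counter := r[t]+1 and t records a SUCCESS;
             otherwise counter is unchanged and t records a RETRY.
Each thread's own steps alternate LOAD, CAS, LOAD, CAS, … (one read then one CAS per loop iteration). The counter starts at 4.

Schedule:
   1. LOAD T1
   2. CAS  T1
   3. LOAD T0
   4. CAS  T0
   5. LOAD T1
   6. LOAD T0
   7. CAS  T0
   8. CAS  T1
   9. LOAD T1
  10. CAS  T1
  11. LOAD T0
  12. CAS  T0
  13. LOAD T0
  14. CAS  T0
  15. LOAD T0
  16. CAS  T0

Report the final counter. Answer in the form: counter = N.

counter = 11

1. LOAD T1 → mem=4 r[T1]=4 [LOAD]
2. CAS T1 → mem=5 r[T1]=4 [OK]
3. LOAD T0 → mem=5 r[T0]=5 [LOAD]
4. CAS T0 → mem=6 r[T0]=5 [OK]
5. LOAD T1 → mem=6 r[T1]=6 [LOAD]
6. LOAD T0 → mem=6 r[T0]=6 [LOAD]
7. CAS T0 → mem=7 r[T0]=6 [OK]
8. CAS T1 → mem=7 r[T1]=6 [RETRY]
9. LOAD T1 → mem=7 r[T1]=7 [LOAD]
10. CAS T1 → mem=8 r[T1]=7 [OK]
11. LOAD T0 → mem=8 r[T0]=8 [LOAD]
12. CAS T0 → mem=9 r[T0]=8 [OK]
13. LOAD T0 → mem=9 r[T0]=9 [LOAD]
14. CAS T0 → mem=10 r[T0]=9 [OK]
15. LOAD T0 → mem=10 r[T0]=10 [LOAD]
16. CAS T0 → mem=11 r[T0]=10 [OK]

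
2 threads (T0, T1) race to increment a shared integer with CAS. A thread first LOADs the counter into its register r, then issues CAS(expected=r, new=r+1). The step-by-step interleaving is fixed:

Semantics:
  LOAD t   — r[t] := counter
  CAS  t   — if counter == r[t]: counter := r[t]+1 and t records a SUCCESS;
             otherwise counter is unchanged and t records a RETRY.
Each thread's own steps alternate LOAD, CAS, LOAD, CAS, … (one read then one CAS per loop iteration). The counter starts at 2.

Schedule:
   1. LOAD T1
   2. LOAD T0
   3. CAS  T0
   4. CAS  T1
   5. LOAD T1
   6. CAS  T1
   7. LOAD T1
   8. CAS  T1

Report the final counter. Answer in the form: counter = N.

#1 T1 reads 2
#2 T0 reads 2
#3 T0 CAS(2→3) writes; counter now 3
#4 T1 CAS(2→3) fails; counter now 3
#5 T1 reads 3
#6 T1 CAS(3→4) writes; counter now 4
#7 T1 reads 4
#8 T1 CAS(4→5) writes; counter now 5

counter = 5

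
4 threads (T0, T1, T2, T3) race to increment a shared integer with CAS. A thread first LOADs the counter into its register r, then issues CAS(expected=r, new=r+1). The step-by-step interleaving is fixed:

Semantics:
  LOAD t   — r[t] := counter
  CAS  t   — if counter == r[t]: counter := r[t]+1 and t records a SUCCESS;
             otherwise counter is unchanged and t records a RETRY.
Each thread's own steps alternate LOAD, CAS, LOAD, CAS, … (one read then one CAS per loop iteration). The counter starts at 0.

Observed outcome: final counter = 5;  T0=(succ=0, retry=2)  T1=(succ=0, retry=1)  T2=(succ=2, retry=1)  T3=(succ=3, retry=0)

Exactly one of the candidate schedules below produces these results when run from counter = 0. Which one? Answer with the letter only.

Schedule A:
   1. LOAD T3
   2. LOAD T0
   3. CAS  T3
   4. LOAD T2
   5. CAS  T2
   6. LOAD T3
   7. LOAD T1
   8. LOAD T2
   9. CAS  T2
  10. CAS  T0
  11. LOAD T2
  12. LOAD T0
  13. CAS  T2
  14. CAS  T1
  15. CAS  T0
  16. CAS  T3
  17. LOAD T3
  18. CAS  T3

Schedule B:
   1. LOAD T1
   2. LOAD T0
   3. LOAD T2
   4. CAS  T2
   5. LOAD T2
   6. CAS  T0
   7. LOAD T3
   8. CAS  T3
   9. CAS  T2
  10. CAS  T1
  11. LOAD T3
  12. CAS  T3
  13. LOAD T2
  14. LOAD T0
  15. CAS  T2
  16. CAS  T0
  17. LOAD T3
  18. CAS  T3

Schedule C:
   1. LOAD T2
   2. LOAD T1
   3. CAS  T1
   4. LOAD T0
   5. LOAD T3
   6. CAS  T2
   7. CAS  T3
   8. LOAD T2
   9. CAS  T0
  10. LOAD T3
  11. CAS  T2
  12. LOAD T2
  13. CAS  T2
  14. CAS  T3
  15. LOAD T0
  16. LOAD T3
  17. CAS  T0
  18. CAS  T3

B

Simulating candidate B:
1. LOAD T1 → mem=0 r[T1]=0 [LOAD]
2. LOAD T0 → mem=0 r[T0]=0 [LOAD]
3. LOAD T2 → mem=0 r[T2]=0 [LOAD]
4. CAS T2 → mem=1 r[T2]=0 [OK]
5. LOAD T2 → mem=1 r[T2]=1 [LOAD]
6. CAS T0 → mem=1 r[T0]=0 [RETRY]
7. LOAD T3 → mem=1 r[T3]=1 [LOAD]
8. CAS T3 → mem=2 r[T3]=1 [OK]
9. CAS T2 → mem=2 r[T2]=1 [RETRY]
10. CAS T1 → mem=2 r[T1]=0 [RETRY]
11. LOAD T3 → mem=2 r[T3]=2 [LOAD]
12. CAS T3 → mem=3 r[T3]=2 [OK]
13. LOAD T2 → mem=3 r[T2]=3 [LOAD]
14. LOAD T0 → mem=3 r[T0]=3 [LOAD]
15. CAS T2 → mem=4 r[T2]=3 [OK]
16. CAS T0 → mem=4 r[T0]=3 [RETRY]
17. LOAD T3 → mem=4 r[T3]=4 [LOAD]
18. CAS T3 → mem=5 r[T3]=4 [OK]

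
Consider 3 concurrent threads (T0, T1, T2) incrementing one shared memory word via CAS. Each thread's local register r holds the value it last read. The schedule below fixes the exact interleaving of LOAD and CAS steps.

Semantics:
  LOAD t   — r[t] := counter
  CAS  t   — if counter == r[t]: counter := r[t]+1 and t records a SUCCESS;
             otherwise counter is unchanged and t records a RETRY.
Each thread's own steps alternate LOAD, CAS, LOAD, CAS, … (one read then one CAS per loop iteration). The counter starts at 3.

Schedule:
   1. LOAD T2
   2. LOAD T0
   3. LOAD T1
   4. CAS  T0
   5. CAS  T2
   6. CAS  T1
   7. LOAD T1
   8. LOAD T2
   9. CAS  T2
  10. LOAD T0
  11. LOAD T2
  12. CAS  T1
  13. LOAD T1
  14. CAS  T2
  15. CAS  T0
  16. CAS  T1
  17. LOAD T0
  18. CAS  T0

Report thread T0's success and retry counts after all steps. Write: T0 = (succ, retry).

   1) LOAD T2:  M=3  r_T2=3
   2) LOAD T0:  M=3  r_T0=3
   3) LOAD T1:  M=3  r_T1=3
   4) CAS  T0:  M=4  r_T0=3 ✓
   5) CAS  T2:  M=4  r_T2=3 ✗
   6) CAS  T1:  M=4  r_T1=3 ✗
   7) LOAD T1:  M=4  r_T1=4
   8) LOAD T2:  M=4  r_T2=4
   9) CAS  T2:  M=5  r_T2=4 ✓
  10) LOAD T0:  M=5  r_T0=5
  11) LOAD T2:  M=5  r_T2=5
  12) CAS  T1:  M=5  r_T1=4 ✗
  13) LOAD T1:  M=5  r_T1=5
  14) CAS  T2:  M=6  r_T2=5 ✓
  15) CAS  T0:  M=6  r_T0=5 ✗
  16) CAS  T1:  M=6  r_T1=5 ✗
  17) LOAD T0:  M=6  r_T0=6
  18) CAS  T0:  M=7  r_T0=6 ✓

T0 = (2, 1)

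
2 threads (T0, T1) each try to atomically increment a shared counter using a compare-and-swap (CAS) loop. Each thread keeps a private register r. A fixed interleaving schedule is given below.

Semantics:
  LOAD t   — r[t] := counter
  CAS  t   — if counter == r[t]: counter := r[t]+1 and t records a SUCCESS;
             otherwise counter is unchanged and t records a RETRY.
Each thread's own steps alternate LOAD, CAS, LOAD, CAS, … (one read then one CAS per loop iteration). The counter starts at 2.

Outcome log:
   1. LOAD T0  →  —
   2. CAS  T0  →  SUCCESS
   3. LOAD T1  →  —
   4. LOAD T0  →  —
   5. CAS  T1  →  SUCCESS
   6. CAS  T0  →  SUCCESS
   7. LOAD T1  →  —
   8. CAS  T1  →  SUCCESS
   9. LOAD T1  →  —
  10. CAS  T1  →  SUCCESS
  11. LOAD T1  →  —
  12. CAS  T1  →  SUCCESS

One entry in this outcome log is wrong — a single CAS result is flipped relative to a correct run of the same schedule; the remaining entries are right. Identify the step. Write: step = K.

step = 6

Re-executing:
step 1: T0 LOAD ⇒ load; ctr=2 reg=2
step 2: T0 CAS ⇒ ok; ctr=3 reg=2
step 3: T1 LOAD ⇒ load; ctr=3 reg=3
step 4: T0 LOAD ⇒ load; ctr=3 reg=3
step 5: T1 CAS ⇒ ok; ctr=4 reg=3
step 6: T0 CAS ⇒ retry; ctr=4 reg=3
step 7: T1 LOAD ⇒ load; ctr=4 reg=4
step 8: T1 CAS ⇒ ok; ctr=5 reg=4
step 9: T1 LOAD ⇒ load; ctr=5 reg=5
step 10: T1 CAS ⇒ ok; ctr=6 reg=5
step 11: T1 LOAD ⇒ load; ctr=6 reg=6
step 12: T1 CAS ⇒ ok; ctr=7 reg=6
Flip is step 6.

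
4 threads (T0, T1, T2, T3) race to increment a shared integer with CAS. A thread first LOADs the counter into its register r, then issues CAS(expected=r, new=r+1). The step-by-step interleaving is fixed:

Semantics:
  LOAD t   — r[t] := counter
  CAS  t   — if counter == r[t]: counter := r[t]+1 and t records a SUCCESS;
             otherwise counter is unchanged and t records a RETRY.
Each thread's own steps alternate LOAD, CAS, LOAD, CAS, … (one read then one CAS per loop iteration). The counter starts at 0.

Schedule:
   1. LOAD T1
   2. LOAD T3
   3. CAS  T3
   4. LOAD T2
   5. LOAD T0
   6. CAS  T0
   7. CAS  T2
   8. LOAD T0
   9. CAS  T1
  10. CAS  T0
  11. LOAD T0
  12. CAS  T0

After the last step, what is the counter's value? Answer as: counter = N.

counter = 4

#1 T1 reads 0
#2 T3 reads 0
#3 T3 CAS(0→1) writes; counter now 1
#4 T2 reads 1
#5 T0 reads 1
#6 T0 CAS(1→2) writes; counter now 2
#7 T2 CAS(1→2) fails; counter now 2
#8 T0 reads 2
#9 T1 CAS(0→1) fails; counter now 2
#10 T0 CAS(2→3) writes; counter now 3
#11 T0 reads 3
#12 T0 CAS(3→4) writes; counter now 4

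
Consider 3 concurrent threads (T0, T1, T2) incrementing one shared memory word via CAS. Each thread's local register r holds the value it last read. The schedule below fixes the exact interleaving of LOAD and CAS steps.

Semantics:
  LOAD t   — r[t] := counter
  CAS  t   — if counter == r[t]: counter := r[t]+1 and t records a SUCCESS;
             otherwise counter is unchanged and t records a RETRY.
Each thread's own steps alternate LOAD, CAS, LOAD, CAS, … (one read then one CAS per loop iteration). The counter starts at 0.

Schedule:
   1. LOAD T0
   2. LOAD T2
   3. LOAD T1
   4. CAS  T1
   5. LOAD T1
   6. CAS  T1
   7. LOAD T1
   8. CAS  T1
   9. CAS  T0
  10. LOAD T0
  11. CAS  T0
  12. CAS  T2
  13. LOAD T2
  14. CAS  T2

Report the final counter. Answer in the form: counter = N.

counter = 5

1. LOAD T0 → mem=0 r[T0]=0 [LOAD]
2. LOAD T2 → mem=0 r[T2]=0 [LOAD]
3. LOAD T1 → mem=0 r[T1]=0 [LOAD]
4. CAS T1 → mem=1 r[T1]=0 [OK]
5. LOAD T1 → mem=1 r[T1]=1 [LOAD]
6. CAS T1 → mem=2 r[T1]=1 [OK]
7. LOAD T1 → mem=2 r[T1]=2 [LOAD]
8. CAS T1 → mem=3 r[T1]=2 [OK]
9. CAS T0 → mem=3 r[T0]=0 [RETRY]
10. LOAD T0 → mem=3 r[T0]=3 [LOAD]
11. CAS T0 → mem=4 r[T0]=3 [OK]
12. CAS T2 → mem=4 r[T2]=0 [RETRY]
13. LOAD T2 → mem=4 r[T2]=4 [LOAD]
14. CAS T2 → mem=5 r[T2]=4 [OK]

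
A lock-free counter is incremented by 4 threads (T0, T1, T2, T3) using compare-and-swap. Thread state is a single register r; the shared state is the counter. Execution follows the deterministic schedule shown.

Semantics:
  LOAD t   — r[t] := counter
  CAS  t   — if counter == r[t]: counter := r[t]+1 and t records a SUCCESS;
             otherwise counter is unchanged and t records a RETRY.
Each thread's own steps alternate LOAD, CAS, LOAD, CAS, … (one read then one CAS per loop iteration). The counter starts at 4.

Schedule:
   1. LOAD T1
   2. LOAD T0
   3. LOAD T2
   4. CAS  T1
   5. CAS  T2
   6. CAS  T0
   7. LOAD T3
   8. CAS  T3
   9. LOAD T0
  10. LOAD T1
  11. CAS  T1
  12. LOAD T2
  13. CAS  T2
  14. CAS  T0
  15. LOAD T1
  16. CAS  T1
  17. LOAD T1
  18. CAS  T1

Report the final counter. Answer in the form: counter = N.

counter = 10

[1] T1.load  rd  (counter 4, T1.r 4)
[2] T0.load  rd  (counter 4, T0.r 4)
[3] T2.load  rd  (counter 4, T2.r 4)
[4] T1.cas  hit  (counter 5, T1.r 4)
[5] T2.cas  miss  (counter 5, T2.r 4)
[6] T0.cas  miss  (counter 5, T0.r 4)
[7] T3.load  rd  (counter 5, T3.r 5)
[8] T3.cas  hit  (counter 6, T3.r 5)
[9] T0.load  rd  (counter 6, T0.r 6)
[10] T1.load  rd  (counter 6, T1.r 6)
[11] T1.cas  hit  (counter 7, T1.r 6)
[12] T2.load  rd  (counter 7, T2.r 7)
[13] T2.cas  hit  (counter 8, T2.r 7)
[14] T0.cas  miss  (counter 8, T0.r 6)
[15] T1.load  rd  (counter 8, T1.r 8)
[16] T1.cas  hit  (counter 9, T1.r 8)
[17] T1.load  rd  (counter 9, T1.r 9)
[18] T1.cas  hit  (counter 10, T1.r 9)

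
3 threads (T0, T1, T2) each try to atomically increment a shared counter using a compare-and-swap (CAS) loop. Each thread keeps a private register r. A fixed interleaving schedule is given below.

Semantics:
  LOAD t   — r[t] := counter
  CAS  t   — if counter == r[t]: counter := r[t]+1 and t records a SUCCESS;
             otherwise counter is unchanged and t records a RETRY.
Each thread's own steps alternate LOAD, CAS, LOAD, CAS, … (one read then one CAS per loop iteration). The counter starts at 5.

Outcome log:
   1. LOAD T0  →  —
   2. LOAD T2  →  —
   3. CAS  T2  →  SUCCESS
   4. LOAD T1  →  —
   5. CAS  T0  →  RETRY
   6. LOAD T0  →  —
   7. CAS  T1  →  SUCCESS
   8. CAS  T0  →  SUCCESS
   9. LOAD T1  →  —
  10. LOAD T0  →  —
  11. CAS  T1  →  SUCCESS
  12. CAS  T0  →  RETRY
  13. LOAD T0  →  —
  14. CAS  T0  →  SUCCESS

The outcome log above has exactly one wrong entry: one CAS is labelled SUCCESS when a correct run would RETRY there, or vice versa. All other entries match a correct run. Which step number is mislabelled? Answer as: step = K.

step = 8

Reference trace:
1. LOAD T0 → mem=5 r[T0]=5 [LOAD]
2. LOAD T2 → mem=5 r[T2]=5 [LOAD]
3. CAS T2 → mem=6 r[T2]=5 [OK]
4. LOAD T1 → mem=6 r[T1]=6 [LOAD]
5. CAS T0 → mem=6 r[T0]=5 [RETRY]
6. LOAD T0 → mem=6 r[T0]=6 [LOAD]
7. CAS T1 → mem=7 r[T1]=6 [OK]
8. CAS T0 → mem=7 r[T0]=6 [RETRY]
9. LOAD T1 → mem=7 r[T1]=7 [LOAD]
10. LOAD T0 → mem=7 r[T0]=7 [LOAD]
11. CAS T1 → mem=8 r[T1]=7 [OK]
12. CAS T0 → mem=8 r[T0]=7 [RETRY]
13. LOAD T0 → mem=8 r[T0]=8 [LOAD]
14. CAS T0 → mem=9 r[T0]=8 [OK]
Flip is step 8.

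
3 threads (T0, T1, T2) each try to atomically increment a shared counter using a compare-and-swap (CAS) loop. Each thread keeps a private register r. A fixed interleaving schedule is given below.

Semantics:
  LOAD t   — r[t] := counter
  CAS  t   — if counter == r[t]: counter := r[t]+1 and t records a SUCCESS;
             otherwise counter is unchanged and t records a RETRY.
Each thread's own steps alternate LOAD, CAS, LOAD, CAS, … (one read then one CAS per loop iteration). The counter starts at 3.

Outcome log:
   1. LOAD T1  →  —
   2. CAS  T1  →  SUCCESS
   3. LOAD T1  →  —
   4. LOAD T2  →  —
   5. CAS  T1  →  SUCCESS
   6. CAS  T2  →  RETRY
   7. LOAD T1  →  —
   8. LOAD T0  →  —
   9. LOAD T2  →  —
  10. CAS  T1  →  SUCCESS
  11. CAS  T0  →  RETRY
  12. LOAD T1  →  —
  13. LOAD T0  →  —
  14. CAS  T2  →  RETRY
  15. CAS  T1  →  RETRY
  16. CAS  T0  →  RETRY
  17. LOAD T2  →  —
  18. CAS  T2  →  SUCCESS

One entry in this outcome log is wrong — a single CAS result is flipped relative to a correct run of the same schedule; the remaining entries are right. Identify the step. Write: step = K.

Reference trace:
   1) LOAD T1:  M=3  r_T1=3
   2) CAS  T1:  M=4  r_T1=3 ✓
   3) LOAD T1:  M=4  r_T1=4
   4) LOAD T2:  M=4  r_T2=4
   5) CAS  T1:  M=5  r_T1=4 ✓
   6) CAS  T2:  M=5  r_T2=4 ✗
   7) LOAD T1:  M=5  r_T1=5
   8) LOAD T0:  M=5  r_T0=5
   9) LOAD T2:  M=5  r_T2=5
  10) CAS  T1:  M=6  r_T1=5 ✓
  11) CAS  T0:  M=6  r_T0=5 ✗
  12) LOAD T1:  M=6  r_T1=6
  13) LOAD T0:  M=6  r_T0=6
  14) CAS  T2:  M=6  r_T2=5 ✗
  15) CAS  T1:  M=7  r_T1=6 ✓
  16) CAS  T0:  M=7  r_T0=6 ✗
  17) LOAD T2:  M=7  r_T2=7
  18) CAS  T2:  M=8  r_T2=7 ✓
Log disagrees first at step 15.

step = 15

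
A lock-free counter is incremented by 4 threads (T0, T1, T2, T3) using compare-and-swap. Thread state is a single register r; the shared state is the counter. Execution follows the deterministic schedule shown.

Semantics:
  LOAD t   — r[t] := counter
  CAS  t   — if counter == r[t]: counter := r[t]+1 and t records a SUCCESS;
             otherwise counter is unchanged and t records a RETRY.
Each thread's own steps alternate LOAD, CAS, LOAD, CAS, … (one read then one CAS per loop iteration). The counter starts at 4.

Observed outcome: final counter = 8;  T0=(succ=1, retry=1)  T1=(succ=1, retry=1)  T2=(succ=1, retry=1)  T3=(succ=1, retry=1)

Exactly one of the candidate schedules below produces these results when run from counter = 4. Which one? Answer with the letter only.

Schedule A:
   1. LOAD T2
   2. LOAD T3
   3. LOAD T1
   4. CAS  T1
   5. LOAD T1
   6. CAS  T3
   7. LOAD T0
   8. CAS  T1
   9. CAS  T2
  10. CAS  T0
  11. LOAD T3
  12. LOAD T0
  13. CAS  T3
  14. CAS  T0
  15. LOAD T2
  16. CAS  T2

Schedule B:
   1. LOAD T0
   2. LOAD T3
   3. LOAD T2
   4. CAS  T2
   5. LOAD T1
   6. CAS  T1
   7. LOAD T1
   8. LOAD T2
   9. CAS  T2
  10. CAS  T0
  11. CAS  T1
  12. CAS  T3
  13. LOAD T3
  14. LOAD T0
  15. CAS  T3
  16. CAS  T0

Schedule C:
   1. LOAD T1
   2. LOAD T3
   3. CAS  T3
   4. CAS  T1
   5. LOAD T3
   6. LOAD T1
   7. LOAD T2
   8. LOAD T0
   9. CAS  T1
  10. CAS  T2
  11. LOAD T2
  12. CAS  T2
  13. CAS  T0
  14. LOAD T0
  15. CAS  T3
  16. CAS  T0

Run C:
[1] T1.load  rd  (counter 4, T1.r 4)
[2] T3.load  rd  (counter 4, T3.r 4)
[3] T3.cas  hit  (counter 5, T3.r 4)
[4] T1.cas  miss  (counter 5, T1.r 4)
[5] T3.load  rd  (counter 5, T3.r 5)
[6] T1.load  rd  (counter 5, T1.r 5)
[7] T2.load  rd  (counter 5, T2.r 5)
[8] T0.load  rd  (counter 5, T0.r 5)
[9] T1.cas  hit  (counter 6, T1.r 5)
[10] T2.cas  miss  (counter 6, T2.r 5)
[11] T2.load  rd  (counter 6, T2.r 6)
[12] T2.cas  hit  (counter 7, T2.r 6)
[13] T0.cas  miss  (counter 7, T0.r 5)
[14] T0.load  rd  (counter 7, T0.r 7)
[15] T3.cas  miss  (counter 7, T3.r 5)
[16] T0.cas  hit  (counter 8, T0.r 7)

C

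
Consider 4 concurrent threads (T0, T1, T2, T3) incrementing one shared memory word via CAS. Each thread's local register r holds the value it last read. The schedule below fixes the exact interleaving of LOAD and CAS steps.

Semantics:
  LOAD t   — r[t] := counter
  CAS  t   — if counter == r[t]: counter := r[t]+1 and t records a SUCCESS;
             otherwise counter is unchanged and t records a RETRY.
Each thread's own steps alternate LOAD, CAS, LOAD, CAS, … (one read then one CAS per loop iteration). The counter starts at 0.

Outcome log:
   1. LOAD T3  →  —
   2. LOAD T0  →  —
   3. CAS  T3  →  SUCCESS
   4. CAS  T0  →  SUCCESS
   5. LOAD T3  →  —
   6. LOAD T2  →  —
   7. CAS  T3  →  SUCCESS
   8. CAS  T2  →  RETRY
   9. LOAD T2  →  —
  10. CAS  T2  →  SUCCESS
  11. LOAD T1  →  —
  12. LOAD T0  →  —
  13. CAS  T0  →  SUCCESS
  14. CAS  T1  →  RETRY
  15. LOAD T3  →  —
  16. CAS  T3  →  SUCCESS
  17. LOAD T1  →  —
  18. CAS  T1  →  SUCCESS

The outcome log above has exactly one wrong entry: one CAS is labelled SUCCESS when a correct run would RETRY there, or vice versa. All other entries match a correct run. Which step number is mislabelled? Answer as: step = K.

step = 4

Reference trace:
   1) LOAD T3:  M=0  r_T3=0
   2) LOAD T0:  M=0  r_T0=0
   3) CAS  T3:  M=1  r_T3=0 ✓
   4) CAS  T0:  M=1  r_T0=0 ✗
   5) LOAD T3:  M=1  r_T3=1
   6) LOAD T2:  M=1  r_T2=1
   7) CAS  T3:  M=2  r_T3=1 ✓
   8) CAS  T2:  M=2  r_T2=1 ✗
   9) LOAD T2:  M=2  r_T2=2
  10) CAS  T2:  M=3  r_T2=2 ✓
  11) LOAD T1:  M=3  r_T1=3
  12) LOAD T0:  M=3  r_T0=3
  13) CAS  T0:  M=4  r_T0=3 ✓
  14) CAS  T1:  M=4  r_T1=3 ✗
  15) LOAD T3:  M=4  r_T3=4
  16) CAS  T3:  M=5  r_T3=4 ✓
  17) LOAD T1:  M=5  r_T1=5
  18) CAS  T1:  M=6  r_T1=5 ✓
Flip is step 4.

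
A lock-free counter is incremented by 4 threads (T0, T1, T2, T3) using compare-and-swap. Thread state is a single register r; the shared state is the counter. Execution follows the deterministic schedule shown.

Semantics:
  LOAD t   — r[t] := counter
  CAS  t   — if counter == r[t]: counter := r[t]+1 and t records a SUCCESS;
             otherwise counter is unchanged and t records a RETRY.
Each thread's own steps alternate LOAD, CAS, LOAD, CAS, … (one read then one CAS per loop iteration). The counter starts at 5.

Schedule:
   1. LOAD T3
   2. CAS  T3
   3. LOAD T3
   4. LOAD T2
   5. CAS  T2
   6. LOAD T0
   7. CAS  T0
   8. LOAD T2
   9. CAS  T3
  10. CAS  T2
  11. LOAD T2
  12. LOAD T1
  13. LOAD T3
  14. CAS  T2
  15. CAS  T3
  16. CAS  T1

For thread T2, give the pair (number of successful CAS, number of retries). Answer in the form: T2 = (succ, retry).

T2 = (3, 0)

   1) LOAD T3:  M=5  r_T3=5
   2) CAS  T3:  M=6  r_T3=5 ✓
   3) LOAD T3:  M=6  r_T3=6
   4) LOAD T2:  M=6  r_T2=6
   5) CAS  T2:  M=7  r_T2=6 ✓
   6) LOAD T0:  M=7  r_T0=7
   7) CAS  T0:  M=8  r_T0=7 ✓
   8) LOAD T2:  M=8  r_T2=8
   9) CAS  T3:  M=8  r_T3=6 ✗
  10) CAS  T2:  M=9  r_T2=8 ✓
  11) LOAD T2:  M=9  r_T2=9
  12) LOAD T1:  M=9  r_T1=9
  13) LOAD T3:  M=9  r_T3=9
  14) CAS  T2:  M=10  r_T2=9 ✓
  15) CAS  T3:  M=10  r_T3=9 ✗
  16) CAS  T1:  M=10  r_T1=9 ✗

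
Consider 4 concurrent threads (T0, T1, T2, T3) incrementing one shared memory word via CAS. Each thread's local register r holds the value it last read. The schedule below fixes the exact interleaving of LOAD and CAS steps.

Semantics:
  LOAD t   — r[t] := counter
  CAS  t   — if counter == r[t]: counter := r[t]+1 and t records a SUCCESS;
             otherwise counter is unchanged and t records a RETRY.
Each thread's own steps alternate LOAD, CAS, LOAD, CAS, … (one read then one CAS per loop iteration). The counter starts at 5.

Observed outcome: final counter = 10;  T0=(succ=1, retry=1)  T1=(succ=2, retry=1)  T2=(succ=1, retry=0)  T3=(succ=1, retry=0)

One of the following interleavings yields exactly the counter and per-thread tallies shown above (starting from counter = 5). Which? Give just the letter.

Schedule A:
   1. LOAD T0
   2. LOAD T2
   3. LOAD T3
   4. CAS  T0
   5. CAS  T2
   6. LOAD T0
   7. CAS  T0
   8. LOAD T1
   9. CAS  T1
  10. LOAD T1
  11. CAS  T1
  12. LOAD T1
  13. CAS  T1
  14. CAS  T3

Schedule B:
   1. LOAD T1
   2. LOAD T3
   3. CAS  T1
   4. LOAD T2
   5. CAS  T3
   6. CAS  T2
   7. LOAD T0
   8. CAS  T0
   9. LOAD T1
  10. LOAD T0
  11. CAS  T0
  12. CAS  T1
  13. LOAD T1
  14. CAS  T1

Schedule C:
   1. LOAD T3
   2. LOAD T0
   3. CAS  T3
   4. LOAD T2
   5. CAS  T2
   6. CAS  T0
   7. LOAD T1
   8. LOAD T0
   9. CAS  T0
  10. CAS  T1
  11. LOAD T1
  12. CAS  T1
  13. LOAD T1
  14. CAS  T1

Simulating candidate C:
T3 LOAD — after: cnt=5, r=5 — load
T0 LOAD — after: cnt=5, r=5 — load
T3 CAS — after: cnt=6, r=5 — ok
T2 LOAD — after: cnt=6, r=6 — load
T2 CAS — after: cnt=7, r=6 — ok
T0 CAS — after: cnt=7, r=5 — retry
T1 LOAD — after: cnt=7, r=7 — load
T0 LOAD — after: cnt=7, r=7 — load
T0 CAS — after: cnt=8, r=7 — ok
T1 CAS — after: cnt=8, r=7 — retry
T1 LOAD — after: cnt=8, r=8 — load
T1 CAS — after: cnt=9, r=8 — ok
T1 LOAD — after: cnt=9, r=9 — load
T1 CAS — after: cnt=10, r=9 — ok

C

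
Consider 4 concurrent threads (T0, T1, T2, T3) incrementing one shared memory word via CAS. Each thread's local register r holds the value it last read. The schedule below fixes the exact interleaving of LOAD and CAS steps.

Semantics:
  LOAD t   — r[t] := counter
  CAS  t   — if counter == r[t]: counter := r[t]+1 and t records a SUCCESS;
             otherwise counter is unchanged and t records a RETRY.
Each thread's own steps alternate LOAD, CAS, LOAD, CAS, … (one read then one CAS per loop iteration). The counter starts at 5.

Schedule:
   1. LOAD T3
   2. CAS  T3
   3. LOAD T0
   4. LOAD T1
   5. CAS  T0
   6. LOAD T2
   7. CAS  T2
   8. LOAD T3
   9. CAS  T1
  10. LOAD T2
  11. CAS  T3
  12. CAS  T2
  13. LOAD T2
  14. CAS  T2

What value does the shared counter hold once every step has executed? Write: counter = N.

counter = 10

[1] T3.load  rd  (counter 5, T3.r 5)
[2] T3.cas  hit  (counter 6, T3.r 5)
[3] T0.load  rd  (counter 6, T0.r 6)
[4] T1.load  rd  (counter 6, T1.r 6)
[5] T0.cas  hit  (counter 7, T0.r 6)
[6] T2.load  rd  (counter 7, T2.r 7)
[7] T2.cas  hit  (counter 8, T2.r 7)
[8] T3.load  rd  (counter 8, T3.r 8)
[9] T1.cas  miss  (counter 8, T1.r 6)
[10] T2.load  rd  (counter 8, T2.r 8)
[11] T3.cas  hit  (counter 9, T3.r 8)
[12] T2.cas  miss  (counter 9, T2.r 8)
[13] T2.load  rd  (counter 9, T2.r 9)
[14] T2.cas  hit  (counter 10, T2.r 9)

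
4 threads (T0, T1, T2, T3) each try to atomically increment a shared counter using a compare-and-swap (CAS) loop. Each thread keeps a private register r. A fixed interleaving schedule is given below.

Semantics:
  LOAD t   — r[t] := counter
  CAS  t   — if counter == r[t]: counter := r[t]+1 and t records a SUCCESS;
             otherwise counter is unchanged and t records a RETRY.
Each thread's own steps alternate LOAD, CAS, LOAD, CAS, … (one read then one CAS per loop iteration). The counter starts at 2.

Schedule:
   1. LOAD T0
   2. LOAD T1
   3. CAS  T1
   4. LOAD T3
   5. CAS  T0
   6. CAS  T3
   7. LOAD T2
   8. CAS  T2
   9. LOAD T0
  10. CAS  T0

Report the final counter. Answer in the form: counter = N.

counter = 6

1. LOAD T0 → mem=2 r[T0]=2 [LOAD]
2. LOAD T1 → mem=2 r[T1]=2 [LOAD]
3. CAS T1 → mem=3 r[T1]=2 [OK]
4. LOAD T3 → mem=3 r[T3]=3 [LOAD]
5. CAS T0 → mem=3 r[T0]=2 [RETRY]
6. CAS T3 → mem=4 r[T3]=3 [OK]
7. LOAD T2 → mem=4 r[T2]=4 [LOAD]
8. CAS T2 → mem=5 r[T2]=4 [OK]
9. LOAD T0 → mem=5 r[T0]=5 [LOAD]
10. CAS T0 → mem=6 r[T0]=5 [OK]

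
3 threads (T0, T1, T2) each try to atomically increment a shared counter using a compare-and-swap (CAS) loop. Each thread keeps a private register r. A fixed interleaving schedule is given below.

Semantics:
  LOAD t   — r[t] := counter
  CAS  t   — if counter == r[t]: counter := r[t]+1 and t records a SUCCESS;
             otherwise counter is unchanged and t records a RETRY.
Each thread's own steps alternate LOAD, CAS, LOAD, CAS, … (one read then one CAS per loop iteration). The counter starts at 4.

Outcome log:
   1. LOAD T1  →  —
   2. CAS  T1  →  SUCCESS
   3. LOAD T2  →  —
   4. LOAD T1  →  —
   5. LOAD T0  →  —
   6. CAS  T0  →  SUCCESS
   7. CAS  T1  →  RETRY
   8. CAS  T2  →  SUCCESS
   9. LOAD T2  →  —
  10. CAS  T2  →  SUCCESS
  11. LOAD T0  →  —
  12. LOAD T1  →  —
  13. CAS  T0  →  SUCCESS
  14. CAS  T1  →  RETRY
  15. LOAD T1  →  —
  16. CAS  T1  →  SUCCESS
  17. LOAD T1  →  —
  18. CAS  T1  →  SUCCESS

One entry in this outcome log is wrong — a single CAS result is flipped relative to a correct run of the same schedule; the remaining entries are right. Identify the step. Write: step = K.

Reference trace:
   1) LOAD T1:  M=4  r_T1=4
   2) CAS  T1:  M=5  r_T1=4 ✓
   3) LOAD T2:  M=5  r_T2=5
   4) LOAD T1:  M=5  r_T1=5
   5) LOAD T0:  M=5  r_T0=5
   6) CAS  T0:  M=6  r_T0=5 ✓
   7) CAS  T1:  M=6  r_T1=5 ✗
   8) CAS  T2:  M=6  r_T2=5 ✗
   9) LOAD T2:  M=6  r_T2=6
  10) CAS  T2:  M=7  r_T2=6 ✓
  11) LOAD T0:  M=7  r_T0=7
  12) LOAD T1:  M=7  r_T1=7
  13) CAS  T0:  M=8  r_T0=7 ✓
  14) CAS  T1:  M=8  r_T1=7 ✗
  15) LOAD T1:  M=8  r_T1=8
  16) CAS  T1:  M=9  r_T1=8 ✓
  17) LOAD T1:  M=9  r_T1=9
  18) CAS  T1:  M=10  r_T1=9 ✓
Log disagrees first at step 8.

step = 8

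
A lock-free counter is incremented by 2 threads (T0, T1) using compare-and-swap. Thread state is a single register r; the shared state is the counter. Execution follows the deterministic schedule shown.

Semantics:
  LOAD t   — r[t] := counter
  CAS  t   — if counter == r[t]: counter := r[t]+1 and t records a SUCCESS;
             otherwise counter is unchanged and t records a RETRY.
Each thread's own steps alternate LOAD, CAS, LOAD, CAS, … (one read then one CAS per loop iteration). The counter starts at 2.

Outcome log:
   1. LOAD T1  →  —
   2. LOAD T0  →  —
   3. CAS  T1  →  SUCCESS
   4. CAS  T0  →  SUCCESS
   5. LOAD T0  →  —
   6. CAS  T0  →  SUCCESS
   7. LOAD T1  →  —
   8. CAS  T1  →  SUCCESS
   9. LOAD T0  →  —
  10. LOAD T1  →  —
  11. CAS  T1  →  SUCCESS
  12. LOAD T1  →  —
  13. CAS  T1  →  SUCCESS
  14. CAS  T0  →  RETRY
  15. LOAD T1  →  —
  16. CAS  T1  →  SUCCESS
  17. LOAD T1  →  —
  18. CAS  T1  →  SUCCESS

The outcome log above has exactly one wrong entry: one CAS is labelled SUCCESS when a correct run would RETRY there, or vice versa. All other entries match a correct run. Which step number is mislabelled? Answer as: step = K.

step = 4

Correct run:
step 1: T1 LOAD ⇒ load; ctr=2 reg=2
step 2: T0 LOAD ⇒ load; ctr=2 reg=2
step 3: T1 CAS ⇒ ok; ctr=3 reg=2
step 4: T0 CAS ⇒ retry; ctr=3 reg=2
step 5: T0 LOAD ⇒ load; ctr=3 reg=3
step 6: T0 CAS ⇒ ok; ctr=4 reg=3
step 7: T1 LOAD ⇒ load; ctr=4 reg=4
step 8: T1 CAS ⇒ ok; ctr=5 reg=4
step 9: T0 LOAD ⇒ load; ctr=5 reg=5
step 10: T1 LOAD ⇒ load; ctr=5 reg=5
step 11: T1 CAS ⇒ ok; ctr=6 reg=5
step 12: T1 LOAD ⇒ load; ctr=6 reg=6
step 13: T1 CAS ⇒ ok; ctr=7 reg=6
step 14: T0 CAS ⇒ retry; ctr=7 reg=5
step 15: T1 LOAD ⇒ load; ctr=7 reg=7
step 16: T1 CAS ⇒ ok; ctr=8 reg=7
step 17: T1 LOAD ⇒ load; ctr=8 reg=8
step 18: T1 CAS ⇒ ok; ctr=9 reg=8
Log disagrees first at step 4.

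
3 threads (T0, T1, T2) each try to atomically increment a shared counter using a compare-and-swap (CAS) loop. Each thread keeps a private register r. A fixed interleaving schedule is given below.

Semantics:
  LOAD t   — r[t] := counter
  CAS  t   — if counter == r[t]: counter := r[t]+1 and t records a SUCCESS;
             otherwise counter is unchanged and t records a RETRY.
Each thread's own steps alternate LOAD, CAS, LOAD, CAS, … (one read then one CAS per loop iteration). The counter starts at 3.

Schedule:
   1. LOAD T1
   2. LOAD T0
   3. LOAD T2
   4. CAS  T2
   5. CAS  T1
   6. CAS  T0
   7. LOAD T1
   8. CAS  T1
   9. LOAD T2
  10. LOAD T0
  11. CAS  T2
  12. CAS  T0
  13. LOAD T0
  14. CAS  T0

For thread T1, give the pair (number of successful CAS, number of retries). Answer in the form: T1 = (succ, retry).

step 1: T1 LOAD ⇒ load; ctr=3 reg=3
step 2: T0 LOAD ⇒ load; ctr=3 reg=3
step 3: T2 LOAD ⇒ load; ctr=3 reg=3
step 4: T2 CAS ⇒ ok; ctr=4 reg=3
step 5: T1 CAS ⇒ retry; ctr=4 reg=3
step 6: T0 CAS ⇒ retry; ctr=4 reg=3
step 7: T1 LOAD ⇒ load; ctr=4 reg=4
step 8: T1 CAS ⇒ ok; ctr=5 reg=4
step 9: T2 LOAD ⇒ load; ctr=5 reg=5
step 10: T0 LOAD ⇒ load; ctr=5 reg=5
step 11: T2 CAS ⇒ ok; ctr=6 reg=5
step 12: T0 CAS ⇒ retry; ctr=6 reg=5
step 13: T0 LOAD ⇒ load; ctr=6 reg=6
step 14: T0 CAS ⇒ ok; ctr=7 reg=6

T1 = (1, 1)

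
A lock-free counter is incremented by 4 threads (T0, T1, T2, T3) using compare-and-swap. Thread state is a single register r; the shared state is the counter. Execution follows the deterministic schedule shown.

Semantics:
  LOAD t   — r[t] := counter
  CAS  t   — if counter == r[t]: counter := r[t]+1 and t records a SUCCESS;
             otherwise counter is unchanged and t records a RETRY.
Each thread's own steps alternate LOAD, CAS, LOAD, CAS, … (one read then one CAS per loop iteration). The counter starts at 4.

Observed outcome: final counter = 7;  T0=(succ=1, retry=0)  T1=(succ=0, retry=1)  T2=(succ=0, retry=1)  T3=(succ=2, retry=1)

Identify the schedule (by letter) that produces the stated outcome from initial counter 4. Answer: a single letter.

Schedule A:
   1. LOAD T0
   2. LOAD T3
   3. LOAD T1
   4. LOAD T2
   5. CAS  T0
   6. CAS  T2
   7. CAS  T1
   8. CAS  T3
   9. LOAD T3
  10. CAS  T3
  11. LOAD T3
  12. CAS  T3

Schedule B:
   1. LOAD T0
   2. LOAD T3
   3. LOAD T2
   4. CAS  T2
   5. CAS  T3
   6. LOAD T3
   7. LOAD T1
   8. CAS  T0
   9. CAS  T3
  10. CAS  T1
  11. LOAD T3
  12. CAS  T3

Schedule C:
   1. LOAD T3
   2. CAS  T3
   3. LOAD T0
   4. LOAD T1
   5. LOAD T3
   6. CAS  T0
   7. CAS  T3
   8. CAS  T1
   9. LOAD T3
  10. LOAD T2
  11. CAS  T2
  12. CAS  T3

A

Run A:
step 1: T0 LOAD ⇒ load; ctr=4 reg=4
step 2: T3 LOAD ⇒ load; ctr=4 reg=4
step 3: T1 LOAD ⇒ load; ctr=4 reg=4
step 4: T2 LOAD ⇒ load; ctr=4 reg=4
step 5: T0 CAS ⇒ ok; ctr=5 reg=4
step 6: T2 CAS ⇒ retry; ctr=5 reg=4
step 7: T1 CAS ⇒ retry; ctr=5 reg=4
step 8: T3 CAS ⇒ retry; ctr=5 reg=4
step 9: T3 LOAD ⇒ load; ctr=5 reg=5
step 10: T3 CAS ⇒ ok; ctr=6 reg=5
step 11: T3 LOAD ⇒ load; ctr=6 reg=6
step 12: T3 CAS ⇒ ok; ctr=7 reg=6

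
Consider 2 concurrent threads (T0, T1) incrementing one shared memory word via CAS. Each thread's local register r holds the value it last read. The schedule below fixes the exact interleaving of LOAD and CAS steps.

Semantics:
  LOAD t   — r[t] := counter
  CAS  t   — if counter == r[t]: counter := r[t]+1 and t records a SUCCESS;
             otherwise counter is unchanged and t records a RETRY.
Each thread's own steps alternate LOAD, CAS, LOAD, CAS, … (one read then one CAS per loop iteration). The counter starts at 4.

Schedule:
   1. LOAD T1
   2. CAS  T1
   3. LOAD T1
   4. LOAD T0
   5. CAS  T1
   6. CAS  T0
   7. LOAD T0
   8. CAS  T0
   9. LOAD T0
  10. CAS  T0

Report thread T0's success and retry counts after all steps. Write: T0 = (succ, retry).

T0 = (2, 1)

T1 LOAD — after: cnt=4, r=4 — load
T1 CAS — after: cnt=5, r=4 — ok
T1 LOAD — after: cnt=5, r=5 — load
T0 LOAD — after: cnt=5, r=5 — load
T1 CAS — after: cnt=6, r=5 — ok
T0 CAS — after: cnt=6, r=5 — retry
T0 LOAD — after: cnt=6, r=6 — load
T0 CAS — after: cnt=7, r=6 — ok
T0 LOAD — after: cnt=7, r=7 — load
T0 CAS — after: cnt=8, r=7 — ok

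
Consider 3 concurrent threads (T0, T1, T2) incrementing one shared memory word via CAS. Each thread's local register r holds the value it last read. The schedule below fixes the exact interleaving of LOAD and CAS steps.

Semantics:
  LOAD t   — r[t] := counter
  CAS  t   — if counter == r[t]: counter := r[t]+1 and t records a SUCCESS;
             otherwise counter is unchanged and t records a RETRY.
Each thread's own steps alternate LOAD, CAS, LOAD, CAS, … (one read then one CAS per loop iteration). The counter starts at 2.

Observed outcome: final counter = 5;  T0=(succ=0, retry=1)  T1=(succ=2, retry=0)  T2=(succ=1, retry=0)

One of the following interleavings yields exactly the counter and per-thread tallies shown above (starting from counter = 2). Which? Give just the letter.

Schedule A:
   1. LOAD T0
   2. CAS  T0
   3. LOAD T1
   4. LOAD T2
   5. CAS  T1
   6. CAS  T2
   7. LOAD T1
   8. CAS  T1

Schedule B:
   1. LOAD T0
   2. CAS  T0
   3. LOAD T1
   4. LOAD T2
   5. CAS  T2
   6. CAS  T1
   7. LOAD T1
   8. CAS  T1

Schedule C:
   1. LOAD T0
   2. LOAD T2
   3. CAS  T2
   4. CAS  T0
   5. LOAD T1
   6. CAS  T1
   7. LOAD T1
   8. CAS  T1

C

Run C:
[1] T0.load  rd  (counter 2, T0.r 2)
[2] T2.load  rd  (counter 2, T2.r 2)
[3] T2.cas  hit  (counter 3, T2.r 2)
[4] T0.cas  miss  (counter 3, T0.r 2)
[5] T1.load  rd  (counter 3, T1.r 3)
[6] T1.cas  hit  (counter 4, T1.r 3)
[7] T1.load  rd  (counter 4, T1.r 4)
[8] T1.cas  hit  (counter 5, T1.r 4)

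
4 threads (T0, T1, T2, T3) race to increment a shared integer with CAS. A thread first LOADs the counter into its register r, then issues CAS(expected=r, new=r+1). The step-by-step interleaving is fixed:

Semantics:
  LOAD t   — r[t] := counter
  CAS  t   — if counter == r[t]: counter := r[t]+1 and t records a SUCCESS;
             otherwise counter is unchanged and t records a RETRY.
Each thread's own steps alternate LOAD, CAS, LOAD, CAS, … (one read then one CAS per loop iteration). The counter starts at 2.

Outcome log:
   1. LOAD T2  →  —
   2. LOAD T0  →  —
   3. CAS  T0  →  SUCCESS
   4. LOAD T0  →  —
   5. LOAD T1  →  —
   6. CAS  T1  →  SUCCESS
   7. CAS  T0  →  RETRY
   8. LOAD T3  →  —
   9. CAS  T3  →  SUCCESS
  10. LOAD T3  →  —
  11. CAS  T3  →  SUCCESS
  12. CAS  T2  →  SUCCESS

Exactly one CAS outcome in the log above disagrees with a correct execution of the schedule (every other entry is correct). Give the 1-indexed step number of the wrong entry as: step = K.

Re-executing:
#1 T2 reads 2
#2 T0 reads 2
#3 T0 CAS(2→3) writes; counter now 3
#4 T0 reads 3
#5 T1 reads 3
#6 T1 CAS(3→4) writes; counter now 4
#7 T0 CAS(3→4) fails; counter now 4
#8 T3 reads 4
#9 T3 CAS(4→5) writes; counter now 5
#10 T3 reads 5
#11 T3 CAS(5→6) writes; counter now 6
#12 T2 CAS(2→3) fails; counter now 6
Flip is step 12.

step = 12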